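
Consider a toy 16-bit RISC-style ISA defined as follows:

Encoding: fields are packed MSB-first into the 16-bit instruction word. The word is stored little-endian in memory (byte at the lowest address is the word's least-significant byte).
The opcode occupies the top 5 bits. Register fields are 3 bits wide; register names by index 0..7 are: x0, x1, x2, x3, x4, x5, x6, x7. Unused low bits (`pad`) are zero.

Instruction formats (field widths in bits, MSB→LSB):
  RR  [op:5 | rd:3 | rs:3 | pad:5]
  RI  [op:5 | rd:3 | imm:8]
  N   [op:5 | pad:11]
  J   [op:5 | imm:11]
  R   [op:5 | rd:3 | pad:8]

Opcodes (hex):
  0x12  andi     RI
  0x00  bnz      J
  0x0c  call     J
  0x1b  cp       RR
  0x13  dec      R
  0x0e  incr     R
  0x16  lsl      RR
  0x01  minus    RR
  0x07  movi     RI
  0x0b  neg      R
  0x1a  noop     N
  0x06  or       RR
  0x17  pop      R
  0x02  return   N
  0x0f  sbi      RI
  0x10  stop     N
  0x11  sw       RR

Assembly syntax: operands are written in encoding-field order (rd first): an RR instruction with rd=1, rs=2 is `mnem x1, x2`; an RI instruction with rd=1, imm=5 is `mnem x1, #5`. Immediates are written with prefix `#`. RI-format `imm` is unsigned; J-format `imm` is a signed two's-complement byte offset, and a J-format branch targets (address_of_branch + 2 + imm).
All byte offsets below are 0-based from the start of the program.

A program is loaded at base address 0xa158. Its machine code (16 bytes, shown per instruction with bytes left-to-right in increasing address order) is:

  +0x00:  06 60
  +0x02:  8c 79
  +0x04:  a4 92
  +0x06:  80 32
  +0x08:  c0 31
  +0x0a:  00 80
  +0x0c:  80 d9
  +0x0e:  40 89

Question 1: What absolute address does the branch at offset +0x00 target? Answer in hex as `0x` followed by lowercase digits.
0xa160

[00] 06 60 → 0x6006
  op=0x6006>>11=0xc ⇒ call (J)
  imm@[10:0]=0x6 ⇒ #6
  target = base 0xa158 + off 0x00 + 2 + imm 6 = 0xa160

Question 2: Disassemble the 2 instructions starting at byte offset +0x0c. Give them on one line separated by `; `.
cp x1, x4; sw x1, x2

@+0c  little-endian(80 d9) = 0xd980
  opcode bits[15:11]=0x1b: cp/RR
  [10:8] rd=1 = x1
  [7:5] rs=4 = x4
@+0e  little-endian(40 89) = 0x8940
  opcode bits[15:11]=0x11: sw/RR
  [10:8] rd=1 = x1
  [7:5] rs=2 = x2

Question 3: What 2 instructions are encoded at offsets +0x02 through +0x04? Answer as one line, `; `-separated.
[02] 8c 79 → 0x798c
  top 5b → 0xf → sbi [RI]
  rd: (w>>8)&0x7=0x1 → x1
  imm: (w>>0)&0xff=0x8c → #140
[04] a4 92 → 0x92a4
  top 5b → 0x12 → andi [RI]
  rd: (w>>8)&0x7=0x2 → x2
  imm: (w>>0)&0xff=0xa4 → #164

sbi x1, #140; andi x2, #164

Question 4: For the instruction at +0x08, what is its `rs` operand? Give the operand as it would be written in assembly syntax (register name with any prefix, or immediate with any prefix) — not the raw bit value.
x6

off 0x08: read c0 31 as little → 0x31c0
  top 5b → 0x6 → or [RR]
  rd: (w>>8)&0x7=0x1 → x1
  rs: (w>>5)&0x7=0x6 → x6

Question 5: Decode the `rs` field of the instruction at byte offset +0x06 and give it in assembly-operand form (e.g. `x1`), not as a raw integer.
x4

+0x06: 80 32 ⇒ word 0x3280 (little)
  top 5b → 0x6 → or [RR]
  rd: (w>>8)&0x7=0x2 → x2
  rs: (w>>5)&0x7=0x4 → x4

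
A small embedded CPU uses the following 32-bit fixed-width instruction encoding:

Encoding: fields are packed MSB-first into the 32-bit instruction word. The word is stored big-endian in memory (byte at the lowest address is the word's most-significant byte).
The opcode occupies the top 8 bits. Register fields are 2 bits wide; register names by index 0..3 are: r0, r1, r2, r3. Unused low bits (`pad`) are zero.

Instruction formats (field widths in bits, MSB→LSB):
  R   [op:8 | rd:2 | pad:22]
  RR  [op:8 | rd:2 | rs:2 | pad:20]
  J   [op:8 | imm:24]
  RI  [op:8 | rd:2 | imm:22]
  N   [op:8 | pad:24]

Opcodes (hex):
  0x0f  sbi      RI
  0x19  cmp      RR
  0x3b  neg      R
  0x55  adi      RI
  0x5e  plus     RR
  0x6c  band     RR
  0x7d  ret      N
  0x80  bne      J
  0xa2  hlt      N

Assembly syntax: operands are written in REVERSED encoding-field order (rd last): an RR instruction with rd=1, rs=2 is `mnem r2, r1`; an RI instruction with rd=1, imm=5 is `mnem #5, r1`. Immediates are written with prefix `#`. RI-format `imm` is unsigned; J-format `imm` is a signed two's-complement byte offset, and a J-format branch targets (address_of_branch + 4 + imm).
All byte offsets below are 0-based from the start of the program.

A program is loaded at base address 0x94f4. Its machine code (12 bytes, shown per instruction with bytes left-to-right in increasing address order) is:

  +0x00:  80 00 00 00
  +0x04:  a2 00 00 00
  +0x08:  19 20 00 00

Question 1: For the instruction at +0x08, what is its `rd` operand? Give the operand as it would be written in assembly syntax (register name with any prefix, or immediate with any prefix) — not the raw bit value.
@+08  big-endian(19 20 00 00) = 0x19200000
  top 8b → 0x19 → cmp [RR]
  [23:22] rd=0 = r0
  [21:20] rs=2 = r2

r0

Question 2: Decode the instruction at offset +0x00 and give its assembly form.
[00] 80 00 00 00 → 0x80000000
  op=0x80000000>>24=0x80 ⇒ bne (J)
  imm: (w>>0)&0xffffff=0x0 → #0

bne #0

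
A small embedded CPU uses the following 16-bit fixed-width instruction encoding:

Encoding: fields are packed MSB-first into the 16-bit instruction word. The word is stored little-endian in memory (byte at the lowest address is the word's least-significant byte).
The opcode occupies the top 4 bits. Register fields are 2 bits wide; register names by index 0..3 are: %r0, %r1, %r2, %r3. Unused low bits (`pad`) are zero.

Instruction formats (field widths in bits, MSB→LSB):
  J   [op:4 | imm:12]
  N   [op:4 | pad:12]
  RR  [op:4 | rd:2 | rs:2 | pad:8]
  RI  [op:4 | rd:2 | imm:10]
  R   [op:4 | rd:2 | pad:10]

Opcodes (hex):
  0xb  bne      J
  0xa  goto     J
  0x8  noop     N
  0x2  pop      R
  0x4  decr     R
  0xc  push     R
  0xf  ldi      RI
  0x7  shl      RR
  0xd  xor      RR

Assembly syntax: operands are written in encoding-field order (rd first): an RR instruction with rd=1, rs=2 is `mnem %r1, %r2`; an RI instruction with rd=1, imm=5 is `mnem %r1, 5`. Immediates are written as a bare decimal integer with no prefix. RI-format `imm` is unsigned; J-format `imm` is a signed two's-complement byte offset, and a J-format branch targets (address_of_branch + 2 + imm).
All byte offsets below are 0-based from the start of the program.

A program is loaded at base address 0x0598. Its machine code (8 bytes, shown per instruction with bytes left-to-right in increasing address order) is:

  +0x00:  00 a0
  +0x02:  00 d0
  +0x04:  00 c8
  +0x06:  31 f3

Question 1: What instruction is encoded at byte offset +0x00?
goto 0

off 0x00: read 00 a0 as little → 0xa000
  op=0xa000>>12=0xa ⇒ goto (J)
  imm: (w>>0)&0xfff=0x0 → 0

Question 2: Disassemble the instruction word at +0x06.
ldi %r0, 817

+0x06: 31 f3 ⇒ word 0xf331 (little)
  op=0xf331>>12=0xf ⇒ ldi (RI)
  rd: (w>>10)&0x3=0x0 → %r0
  imm: (w>>0)&0x3ff=0x331 → 817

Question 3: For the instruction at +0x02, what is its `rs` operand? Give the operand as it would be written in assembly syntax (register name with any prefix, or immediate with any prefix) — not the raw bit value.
off 0x02: read 00 d0 as little → 0xd000
  op=0xd000>>12=0xd ⇒ xor (RR)
  rd: (w>>10)&0x3=0x0 → %r0
  rs: (w>>8)&0x3=0x0 → %r0

%r0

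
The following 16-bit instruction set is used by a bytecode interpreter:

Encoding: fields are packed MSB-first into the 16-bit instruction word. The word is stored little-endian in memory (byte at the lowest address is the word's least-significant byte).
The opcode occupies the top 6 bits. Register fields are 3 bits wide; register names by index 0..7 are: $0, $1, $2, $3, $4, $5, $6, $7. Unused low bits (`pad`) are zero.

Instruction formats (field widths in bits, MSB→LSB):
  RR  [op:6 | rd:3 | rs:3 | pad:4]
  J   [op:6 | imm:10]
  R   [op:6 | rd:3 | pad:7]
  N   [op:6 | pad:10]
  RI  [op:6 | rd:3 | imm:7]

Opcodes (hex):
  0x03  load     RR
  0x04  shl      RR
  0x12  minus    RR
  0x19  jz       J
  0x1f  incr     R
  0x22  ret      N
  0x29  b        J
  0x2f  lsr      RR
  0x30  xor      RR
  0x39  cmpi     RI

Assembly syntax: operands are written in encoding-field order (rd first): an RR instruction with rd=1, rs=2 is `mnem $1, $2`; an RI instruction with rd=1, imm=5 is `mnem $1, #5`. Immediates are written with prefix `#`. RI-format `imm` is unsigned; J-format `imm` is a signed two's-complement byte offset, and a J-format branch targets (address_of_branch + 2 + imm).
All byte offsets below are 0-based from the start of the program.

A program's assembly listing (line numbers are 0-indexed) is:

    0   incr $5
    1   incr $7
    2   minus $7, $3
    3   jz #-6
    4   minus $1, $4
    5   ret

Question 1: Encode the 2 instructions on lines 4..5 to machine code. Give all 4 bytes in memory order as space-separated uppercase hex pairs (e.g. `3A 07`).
C0 48 00 88

4. minus fields op=0x12:6|rd=1:3|rs=4:3|pad=0:4 → word 48c0h → c0 48
5. ret fields op=0x22:6|pad=0:10 → word 8800h → 00 88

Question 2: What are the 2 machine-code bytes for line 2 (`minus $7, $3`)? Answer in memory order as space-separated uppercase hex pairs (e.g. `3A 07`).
B0 4B

line 2 (minus): pack op=0x12:6|rd=7:3|rs=3:3|pad=0:4 = 0x4bb0; little→ b0 4b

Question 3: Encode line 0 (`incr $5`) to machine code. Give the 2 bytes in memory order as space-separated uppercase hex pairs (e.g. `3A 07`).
line 0 (incr): pack op=0x1f:6|rd=5:3|pad=0:7 = 0x7e80; little→ 80 7e

80 7E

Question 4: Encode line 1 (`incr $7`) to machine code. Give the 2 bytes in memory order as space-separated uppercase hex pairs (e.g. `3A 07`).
80 7F

line 1 (incr): pack op=0x1f:6|rd=7:3|pad=0:7 = 0x7f80; little→ 80 7f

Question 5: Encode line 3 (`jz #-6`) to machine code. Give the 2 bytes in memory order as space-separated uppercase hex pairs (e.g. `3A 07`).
FA 67

3. jz fields op=0x19:6|imm=-6:10 → word 67fah → fa 67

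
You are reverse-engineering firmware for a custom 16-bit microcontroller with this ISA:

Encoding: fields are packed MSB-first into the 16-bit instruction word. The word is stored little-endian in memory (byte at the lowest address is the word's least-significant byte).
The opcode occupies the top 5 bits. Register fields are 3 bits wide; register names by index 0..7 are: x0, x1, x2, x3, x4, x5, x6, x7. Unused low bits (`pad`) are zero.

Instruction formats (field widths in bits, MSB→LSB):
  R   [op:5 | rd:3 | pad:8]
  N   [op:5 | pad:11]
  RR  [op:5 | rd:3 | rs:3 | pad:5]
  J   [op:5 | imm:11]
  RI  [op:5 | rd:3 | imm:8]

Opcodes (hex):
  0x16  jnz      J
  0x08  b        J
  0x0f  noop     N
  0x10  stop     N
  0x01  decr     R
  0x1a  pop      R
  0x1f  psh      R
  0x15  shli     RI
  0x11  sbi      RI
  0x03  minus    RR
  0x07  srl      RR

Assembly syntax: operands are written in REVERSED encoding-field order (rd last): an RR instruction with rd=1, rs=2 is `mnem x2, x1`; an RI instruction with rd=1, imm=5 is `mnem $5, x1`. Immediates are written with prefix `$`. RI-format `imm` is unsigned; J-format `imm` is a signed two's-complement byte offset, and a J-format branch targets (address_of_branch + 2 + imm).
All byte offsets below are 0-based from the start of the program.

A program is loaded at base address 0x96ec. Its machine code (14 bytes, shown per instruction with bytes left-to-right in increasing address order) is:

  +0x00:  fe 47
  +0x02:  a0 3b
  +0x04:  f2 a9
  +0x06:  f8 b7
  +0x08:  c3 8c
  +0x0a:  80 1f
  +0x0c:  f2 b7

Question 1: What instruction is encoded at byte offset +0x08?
[08] c3 8c → 0x8cc3
  top 5b → 0x11 → sbi [RI]
  [10:8] rd=4 = x4
  [7:0] imm=195 = $195

sbi $195, x4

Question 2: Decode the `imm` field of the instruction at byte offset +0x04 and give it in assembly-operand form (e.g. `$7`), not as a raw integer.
@+04  little-endian(f2 a9) = 0xa9f2
  opcode bits[15:11]=0x15: shli/RI
  rd: (w>>8)&0x7=0x1 → x1
  imm: (w>>0)&0xff=0xf2 → $242

$242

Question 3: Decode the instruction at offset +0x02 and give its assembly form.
srl x5, x3

@+02  little-endian(a0 3b) = 0x3ba0
  opcode bits[15:11]=0x7: srl/RR
  [10:8] rd=3 = x3
  [7:5] rs=5 = x5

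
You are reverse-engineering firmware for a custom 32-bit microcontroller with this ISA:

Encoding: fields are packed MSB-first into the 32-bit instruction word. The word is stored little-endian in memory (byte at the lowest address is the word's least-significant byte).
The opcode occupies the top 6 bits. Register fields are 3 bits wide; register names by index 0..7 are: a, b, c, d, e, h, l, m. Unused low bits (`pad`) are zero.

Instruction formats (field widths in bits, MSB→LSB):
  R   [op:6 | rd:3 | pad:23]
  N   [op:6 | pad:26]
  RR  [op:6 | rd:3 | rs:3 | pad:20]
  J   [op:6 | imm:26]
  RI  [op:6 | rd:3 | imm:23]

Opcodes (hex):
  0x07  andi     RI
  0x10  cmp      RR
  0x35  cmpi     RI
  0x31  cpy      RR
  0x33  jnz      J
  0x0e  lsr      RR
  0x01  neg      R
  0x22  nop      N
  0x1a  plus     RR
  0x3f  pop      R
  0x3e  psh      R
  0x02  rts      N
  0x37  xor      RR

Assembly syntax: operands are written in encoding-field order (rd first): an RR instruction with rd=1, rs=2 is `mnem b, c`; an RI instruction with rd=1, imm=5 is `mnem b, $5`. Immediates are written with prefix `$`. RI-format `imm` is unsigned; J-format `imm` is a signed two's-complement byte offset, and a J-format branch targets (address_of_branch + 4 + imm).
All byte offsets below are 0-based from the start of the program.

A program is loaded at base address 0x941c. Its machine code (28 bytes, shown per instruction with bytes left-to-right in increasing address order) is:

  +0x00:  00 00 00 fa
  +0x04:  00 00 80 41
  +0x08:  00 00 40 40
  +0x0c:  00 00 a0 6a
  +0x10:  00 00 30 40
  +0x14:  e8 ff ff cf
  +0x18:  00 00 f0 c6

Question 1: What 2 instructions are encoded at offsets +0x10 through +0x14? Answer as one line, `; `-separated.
off 0x10: read 00 00 30 40 as little → 0x40300000
  top 6b → 0x10 → cmp [RR]
  rd: (w>>23)&0x7=0x0 → a
  rs: (w>>20)&0x7=0x3 → d
off 0x14: read e8 ff ff cf as little → 0xcfffffe8
  top 6b → 0x33 → jnz [J]
  imm: (w>>0)&0x3ffffff=0x3ffffe8 (s26→-24) → $-24

cmp a, d; jnz $-24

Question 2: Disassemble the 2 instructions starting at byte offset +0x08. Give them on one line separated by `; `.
cmp a, e; plus h, c

+0x08: 00 00 40 40 ⇒ word 0x40400000 (little)
  op=0x40400000>>26=0x10 ⇒ cmp (RR)
  rd@[25:23]=0x0 ⇒ a
  rs@[22:20]=0x4 ⇒ e
+0x0c: 00 00 a0 6a ⇒ word 0x6aa00000 (little)
  op=0x6aa00000>>26=0x1a ⇒ plus (RR)
  rd@[25:23]=0x5 ⇒ h
  rs@[22:20]=0x2 ⇒ c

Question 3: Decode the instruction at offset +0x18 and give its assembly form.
[18] 00 00 f0 c6 → 0xc6f00000
  top 6b → 0x31 → cpy [RR]
  [25:23] rd=5 = h
  [22:20] rs=7 = m

cpy h, m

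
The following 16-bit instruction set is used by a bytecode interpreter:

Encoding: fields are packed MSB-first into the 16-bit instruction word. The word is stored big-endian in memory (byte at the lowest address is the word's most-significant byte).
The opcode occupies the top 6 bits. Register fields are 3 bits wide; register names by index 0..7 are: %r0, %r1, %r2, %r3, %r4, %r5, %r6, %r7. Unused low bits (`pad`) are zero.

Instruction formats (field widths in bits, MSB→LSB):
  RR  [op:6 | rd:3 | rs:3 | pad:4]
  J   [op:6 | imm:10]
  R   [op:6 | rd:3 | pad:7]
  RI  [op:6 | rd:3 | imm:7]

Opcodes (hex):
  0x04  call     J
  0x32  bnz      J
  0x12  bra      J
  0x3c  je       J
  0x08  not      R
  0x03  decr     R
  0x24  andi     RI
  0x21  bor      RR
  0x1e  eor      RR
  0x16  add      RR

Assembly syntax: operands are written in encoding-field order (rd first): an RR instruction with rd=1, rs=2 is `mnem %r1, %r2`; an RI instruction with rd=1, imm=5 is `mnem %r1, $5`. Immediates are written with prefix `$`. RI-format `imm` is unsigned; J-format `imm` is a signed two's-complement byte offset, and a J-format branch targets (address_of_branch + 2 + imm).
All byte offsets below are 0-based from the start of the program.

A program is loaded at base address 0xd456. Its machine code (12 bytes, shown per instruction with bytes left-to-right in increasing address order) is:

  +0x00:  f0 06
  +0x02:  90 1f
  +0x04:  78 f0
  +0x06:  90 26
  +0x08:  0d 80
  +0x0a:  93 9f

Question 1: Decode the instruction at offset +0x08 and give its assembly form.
decr %r3

+0x08: 0d 80 ⇒ word 0x0d80 (big)
  opcode bits[15:10]=0x3: decr/R
  [9:7] rd=3 = %r3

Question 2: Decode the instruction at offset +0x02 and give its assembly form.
[02] 90 1f → 0x901f
  op=0x901f>>10=0x24 ⇒ andi (RI)
  rd: (w>>7)&0x7=0x0 → %r0
  imm: (w>>0)&0x7f=0x1f → $31

andi %r0, $31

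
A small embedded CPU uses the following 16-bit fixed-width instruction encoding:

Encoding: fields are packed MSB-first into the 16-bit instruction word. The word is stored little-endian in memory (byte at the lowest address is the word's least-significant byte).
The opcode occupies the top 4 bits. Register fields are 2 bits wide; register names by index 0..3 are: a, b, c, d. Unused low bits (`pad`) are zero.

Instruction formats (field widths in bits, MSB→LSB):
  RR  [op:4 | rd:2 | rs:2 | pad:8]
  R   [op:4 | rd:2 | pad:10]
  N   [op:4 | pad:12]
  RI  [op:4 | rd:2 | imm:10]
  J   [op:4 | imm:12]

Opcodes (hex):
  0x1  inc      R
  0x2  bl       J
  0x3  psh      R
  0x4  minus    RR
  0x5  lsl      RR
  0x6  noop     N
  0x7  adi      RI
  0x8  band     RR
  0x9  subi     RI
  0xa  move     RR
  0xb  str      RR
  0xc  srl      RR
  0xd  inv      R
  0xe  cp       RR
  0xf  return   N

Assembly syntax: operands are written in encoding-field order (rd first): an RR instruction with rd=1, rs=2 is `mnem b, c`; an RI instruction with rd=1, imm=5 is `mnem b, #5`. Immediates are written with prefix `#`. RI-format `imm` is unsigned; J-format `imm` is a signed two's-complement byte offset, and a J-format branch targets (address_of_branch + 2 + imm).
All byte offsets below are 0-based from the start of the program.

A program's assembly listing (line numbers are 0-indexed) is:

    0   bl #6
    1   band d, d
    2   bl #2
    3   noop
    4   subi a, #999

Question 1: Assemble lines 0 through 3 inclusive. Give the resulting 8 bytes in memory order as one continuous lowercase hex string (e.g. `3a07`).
L0: bl op=0x2:4|imm=6:12 ⇒ 0x2006 ⇒ little 06 20
L1: band op=0x8:4|rd=3:2|rs=3:2|pad=0:8 ⇒ 0x8f00 ⇒ little 00 8f
L2: bl op=0x2:4|imm=2:12 ⇒ 0x2002 ⇒ little 02 20
L3: noop op=0x6:4|pad=0:12 ⇒ 0x6000 ⇒ little 00 60

0620008f02200060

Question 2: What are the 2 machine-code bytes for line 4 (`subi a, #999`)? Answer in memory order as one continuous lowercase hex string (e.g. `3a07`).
4. subi fields op=0x9:4|rd=0:2|imm=999:10 → word 93e7h → e7 93

e793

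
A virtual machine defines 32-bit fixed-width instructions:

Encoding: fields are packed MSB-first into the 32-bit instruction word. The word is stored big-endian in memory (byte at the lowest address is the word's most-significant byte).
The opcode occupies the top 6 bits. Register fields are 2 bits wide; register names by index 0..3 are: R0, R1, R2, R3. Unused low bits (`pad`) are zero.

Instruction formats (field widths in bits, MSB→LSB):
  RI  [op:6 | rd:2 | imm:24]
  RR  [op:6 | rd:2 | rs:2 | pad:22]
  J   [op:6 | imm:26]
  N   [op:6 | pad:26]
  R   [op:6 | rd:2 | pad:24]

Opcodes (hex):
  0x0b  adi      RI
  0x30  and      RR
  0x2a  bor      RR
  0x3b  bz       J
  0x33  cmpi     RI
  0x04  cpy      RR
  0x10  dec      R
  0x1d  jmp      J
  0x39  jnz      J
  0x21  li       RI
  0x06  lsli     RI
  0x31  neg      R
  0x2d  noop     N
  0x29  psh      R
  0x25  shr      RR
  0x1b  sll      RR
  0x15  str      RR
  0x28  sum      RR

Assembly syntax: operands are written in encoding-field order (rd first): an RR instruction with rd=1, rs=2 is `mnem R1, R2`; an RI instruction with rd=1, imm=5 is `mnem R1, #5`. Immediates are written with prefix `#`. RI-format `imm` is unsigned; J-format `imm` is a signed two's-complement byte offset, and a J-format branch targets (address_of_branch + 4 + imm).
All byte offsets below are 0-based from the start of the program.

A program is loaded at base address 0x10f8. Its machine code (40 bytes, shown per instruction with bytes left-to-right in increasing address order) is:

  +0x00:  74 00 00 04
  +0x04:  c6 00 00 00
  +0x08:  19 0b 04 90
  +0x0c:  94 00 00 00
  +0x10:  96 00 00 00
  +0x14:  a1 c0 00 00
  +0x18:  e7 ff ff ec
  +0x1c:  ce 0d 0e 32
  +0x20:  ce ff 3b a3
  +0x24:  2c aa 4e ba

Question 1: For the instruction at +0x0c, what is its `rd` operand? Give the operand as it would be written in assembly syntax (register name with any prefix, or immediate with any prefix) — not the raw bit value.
R0

@+0c  big-endian(94 00 00 00) = 0x94000000
  op=0x94000000>>26=0x25 ⇒ shr (RR)
  [25:24] rd=0 = R0
  [23:22] rs=0 = R0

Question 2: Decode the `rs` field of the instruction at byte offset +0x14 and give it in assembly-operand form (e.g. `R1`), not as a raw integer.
+0x14: a1 c0 00 00 ⇒ word 0xa1c00000 (big)
  op=0xa1c00000>>26=0x28 ⇒ sum (RR)
  rd@[25:24]=0x1 ⇒ R1
  rs@[23:22]=0x3 ⇒ R3

R3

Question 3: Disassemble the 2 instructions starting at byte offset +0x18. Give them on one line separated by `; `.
@+18  big-endian(e7 ff ff ec) = 0xe7ffffec
  op=0xe7ffffec>>26=0x39 ⇒ jnz (J)
  imm: (w>>0)&0x3ffffff=0x3ffffec (s26→-20) → #-20
@+1c  big-endian(ce 0d 0e 32) = 0xce0d0e32
  op=0xce0d0e32>>26=0x33 ⇒ cmpi (RI)
  rd: (w>>24)&0x3=0x2 → R2
  imm: (w>>0)&0xffffff=0xd0e32 → #855602

jnz #-20; cmpi R2, #855602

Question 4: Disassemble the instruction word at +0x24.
adi R0, #11161274

@+24  big-endian(2c aa 4e ba) = 0x2caa4eba
  op=0x2caa4eba>>26=0xb ⇒ adi (RI)
  rd: (w>>24)&0x3=0x0 → R0
  imm: (w>>0)&0xffffff=0xaa4eba → #11161274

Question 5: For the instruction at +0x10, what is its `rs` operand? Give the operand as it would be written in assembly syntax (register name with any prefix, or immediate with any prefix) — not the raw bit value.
R0

off 0x10: read 96 00 00 00 as big → 0x96000000
  op=0x96000000>>26=0x25 ⇒ shr (RR)
  rd: (w>>24)&0x3=0x2 → R2
  rs: (w>>22)&0x3=0x0 → R0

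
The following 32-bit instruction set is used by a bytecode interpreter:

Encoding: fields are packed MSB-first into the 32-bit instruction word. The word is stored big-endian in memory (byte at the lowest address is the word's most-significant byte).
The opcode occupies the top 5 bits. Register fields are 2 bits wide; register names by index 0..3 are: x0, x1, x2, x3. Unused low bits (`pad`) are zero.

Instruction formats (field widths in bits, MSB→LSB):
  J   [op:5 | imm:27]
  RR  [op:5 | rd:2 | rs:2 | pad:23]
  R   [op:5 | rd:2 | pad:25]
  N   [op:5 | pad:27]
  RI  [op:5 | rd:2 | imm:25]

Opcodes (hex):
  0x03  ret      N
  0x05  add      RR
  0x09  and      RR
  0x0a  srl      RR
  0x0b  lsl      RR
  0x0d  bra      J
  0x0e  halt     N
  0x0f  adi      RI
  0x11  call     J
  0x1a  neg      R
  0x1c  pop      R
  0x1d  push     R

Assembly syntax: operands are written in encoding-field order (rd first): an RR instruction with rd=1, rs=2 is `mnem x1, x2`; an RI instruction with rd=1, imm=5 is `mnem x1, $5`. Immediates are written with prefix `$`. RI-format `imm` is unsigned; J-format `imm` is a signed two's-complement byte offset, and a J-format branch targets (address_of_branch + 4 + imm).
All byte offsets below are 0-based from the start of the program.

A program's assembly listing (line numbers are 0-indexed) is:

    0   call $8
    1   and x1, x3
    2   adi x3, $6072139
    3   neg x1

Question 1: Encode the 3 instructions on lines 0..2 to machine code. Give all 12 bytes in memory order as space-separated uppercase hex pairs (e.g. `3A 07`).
line 0 (call): pack op=0x11:5|imm=8:27 = 0x88000008; big→ 88 00 00 08
line 1 (and): pack op=0x9:5|rd=1:2|rs=3:2|pad=0:23 = 0x4b800000; big→ 4b 80 00 00
line 2 (adi): pack op=0xf:5|rd=3:2|imm=6072139:25 = 0x7e5ca74b; big→ 7e 5c a7 4b

88 00 00 08 4B 80 00 00 7E 5C A7 4B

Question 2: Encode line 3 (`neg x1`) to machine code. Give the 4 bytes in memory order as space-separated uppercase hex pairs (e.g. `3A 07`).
D2 00 00 00

line 3 (neg): pack op=0x1a:5|rd=1:2|pad=0:25 = 0xd2000000; big→ d2 00 00 00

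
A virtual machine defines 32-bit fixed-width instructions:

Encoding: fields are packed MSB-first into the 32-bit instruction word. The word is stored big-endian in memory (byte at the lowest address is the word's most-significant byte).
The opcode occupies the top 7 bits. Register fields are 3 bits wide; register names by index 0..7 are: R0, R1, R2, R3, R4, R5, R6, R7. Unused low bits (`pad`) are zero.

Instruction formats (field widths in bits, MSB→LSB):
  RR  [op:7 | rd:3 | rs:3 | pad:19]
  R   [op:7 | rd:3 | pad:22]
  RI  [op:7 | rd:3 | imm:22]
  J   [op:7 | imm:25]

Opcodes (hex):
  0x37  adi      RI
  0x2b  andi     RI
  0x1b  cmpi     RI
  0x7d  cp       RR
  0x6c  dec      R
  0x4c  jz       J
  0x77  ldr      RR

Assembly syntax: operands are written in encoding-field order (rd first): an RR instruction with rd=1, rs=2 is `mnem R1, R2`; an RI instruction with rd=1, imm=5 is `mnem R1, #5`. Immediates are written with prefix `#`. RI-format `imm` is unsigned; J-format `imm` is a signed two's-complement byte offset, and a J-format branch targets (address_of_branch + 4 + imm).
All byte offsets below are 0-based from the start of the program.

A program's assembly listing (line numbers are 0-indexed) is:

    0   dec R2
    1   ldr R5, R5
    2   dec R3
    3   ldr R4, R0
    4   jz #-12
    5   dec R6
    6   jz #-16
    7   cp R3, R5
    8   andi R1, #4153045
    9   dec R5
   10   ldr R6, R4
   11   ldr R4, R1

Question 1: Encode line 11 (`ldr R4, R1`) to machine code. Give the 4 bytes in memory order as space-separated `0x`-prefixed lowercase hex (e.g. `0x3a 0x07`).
0xef 0x08 0x00 0x00

L11: ldr op=0x77:7|rd=4:3|rs=1:3|pad=0:19 ⇒ 0xef080000 ⇒ big ef 08 00 00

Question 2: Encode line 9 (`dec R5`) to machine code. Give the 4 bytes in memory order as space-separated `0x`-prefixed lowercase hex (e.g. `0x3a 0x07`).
0xd9 0x40 0x00 0x00

line 9 (dec): pack op=0x6c:7|rd=5:3|pad=0:22 = 0xd9400000; big→ d9 40 00 00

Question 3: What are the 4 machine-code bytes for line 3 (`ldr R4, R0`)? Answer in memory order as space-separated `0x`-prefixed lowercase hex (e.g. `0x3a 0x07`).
0xef 0x00 0x00 0x00

L3: ldr op=0x77:7|rd=4:3|rs=0:3|pad=0:19 ⇒ 0xef000000 ⇒ big ef 00 00 00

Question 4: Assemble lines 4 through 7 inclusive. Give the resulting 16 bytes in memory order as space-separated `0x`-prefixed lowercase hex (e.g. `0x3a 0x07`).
0x99 0xff 0xff 0xf4 0xd9 0x80 0x00 0x00 0x99 0xff 0xff 0xf0 0xfa 0xe8 0x00 0x00

L4: jz op=0x4c:7|imm=-12:25 ⇒ 0x99fffff4 ⇒ big 99 ff ff f4
L5: dec op=0x6c:7|rd=6:3|pad=0:22 ⇒ 0xd9800000 ⇒ big d9 80 00 00
L6: jz op=0x4c:7|imm=-16:25 ⇒ 0x99fffff0 ⇒ big 99 ff ff f0
L7: cp op=0x7d:7|rd=3:3|rs=5:3|pad=0:19 ⇒ 0xfae80000 ⇒ big fa e8 00 00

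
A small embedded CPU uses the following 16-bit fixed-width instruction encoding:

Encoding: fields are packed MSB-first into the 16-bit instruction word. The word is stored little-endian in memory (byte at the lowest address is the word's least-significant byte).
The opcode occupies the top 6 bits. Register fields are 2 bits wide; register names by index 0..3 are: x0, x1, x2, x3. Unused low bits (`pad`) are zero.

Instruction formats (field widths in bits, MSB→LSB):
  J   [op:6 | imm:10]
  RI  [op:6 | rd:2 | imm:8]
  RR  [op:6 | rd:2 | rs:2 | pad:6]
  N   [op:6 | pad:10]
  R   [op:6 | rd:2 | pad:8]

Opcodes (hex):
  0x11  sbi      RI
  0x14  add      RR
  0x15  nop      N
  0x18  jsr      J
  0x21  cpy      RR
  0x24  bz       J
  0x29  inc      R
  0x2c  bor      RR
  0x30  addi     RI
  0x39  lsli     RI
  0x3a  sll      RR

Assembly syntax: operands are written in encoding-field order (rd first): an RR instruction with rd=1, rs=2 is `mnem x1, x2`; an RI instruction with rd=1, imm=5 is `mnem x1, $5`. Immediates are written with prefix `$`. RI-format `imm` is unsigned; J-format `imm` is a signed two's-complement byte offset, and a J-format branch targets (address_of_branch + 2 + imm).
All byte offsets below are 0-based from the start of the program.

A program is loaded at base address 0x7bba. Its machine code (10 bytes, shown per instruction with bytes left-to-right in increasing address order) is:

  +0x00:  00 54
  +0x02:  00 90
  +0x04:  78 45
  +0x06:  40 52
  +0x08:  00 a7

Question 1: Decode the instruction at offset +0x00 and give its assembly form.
nop

+0x00: 00 54 ⇒ word 0x5400 (little)
  top 6b → 0x15 → nop [N]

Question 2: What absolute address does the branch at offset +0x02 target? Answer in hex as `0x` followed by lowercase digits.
@+02  little-endian(00 90) = 0x9000
  op=0x9000>>10=0x24 ⇒ bz (J)
  imm: (w>>0)&0x3ff=0x0 → $0
  target = base 0x7bba + off 0x02 + 2 + imm 0 = 0x7bbe

0x7bbe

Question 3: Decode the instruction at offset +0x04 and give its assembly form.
[04] 78 45 → 0x4578
  op=0x4578>>10=0x11 ⇒ sbi (RI)
  [9:8] rd=1 = x1
  [7:0] imm=120 = $120

sbi x1, $120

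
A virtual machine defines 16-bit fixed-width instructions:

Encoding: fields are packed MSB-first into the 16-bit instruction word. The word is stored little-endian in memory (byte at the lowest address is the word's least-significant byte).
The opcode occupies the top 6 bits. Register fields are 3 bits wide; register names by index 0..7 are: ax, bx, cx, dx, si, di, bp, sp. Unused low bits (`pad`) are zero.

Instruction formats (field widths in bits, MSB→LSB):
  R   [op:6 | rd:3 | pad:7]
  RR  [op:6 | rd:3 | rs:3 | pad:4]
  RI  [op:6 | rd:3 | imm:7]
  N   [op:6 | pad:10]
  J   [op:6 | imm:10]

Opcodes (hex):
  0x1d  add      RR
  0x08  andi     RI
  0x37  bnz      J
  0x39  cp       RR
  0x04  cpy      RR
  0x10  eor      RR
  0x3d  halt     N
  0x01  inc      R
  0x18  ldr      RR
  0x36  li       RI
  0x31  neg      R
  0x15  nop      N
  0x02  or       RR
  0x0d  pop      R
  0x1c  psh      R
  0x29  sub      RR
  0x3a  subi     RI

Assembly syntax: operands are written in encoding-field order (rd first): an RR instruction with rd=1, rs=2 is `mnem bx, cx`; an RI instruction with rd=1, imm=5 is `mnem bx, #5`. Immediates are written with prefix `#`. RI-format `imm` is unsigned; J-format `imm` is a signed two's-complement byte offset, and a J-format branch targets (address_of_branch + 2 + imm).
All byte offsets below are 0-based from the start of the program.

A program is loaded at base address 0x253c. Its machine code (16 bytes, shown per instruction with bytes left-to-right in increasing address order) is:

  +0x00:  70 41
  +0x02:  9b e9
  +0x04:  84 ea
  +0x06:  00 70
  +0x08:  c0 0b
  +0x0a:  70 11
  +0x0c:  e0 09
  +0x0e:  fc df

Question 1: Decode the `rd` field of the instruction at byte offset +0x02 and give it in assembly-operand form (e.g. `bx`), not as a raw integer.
dx

off 0x02: read 9b e9 as little → 0xe99b
  opcode bits[15:10]=0x3a: subi/RI
  rd: (w>>7)&0x7=0x3 → dx
  imm: (w>>0)&0x7f=0x1b → #27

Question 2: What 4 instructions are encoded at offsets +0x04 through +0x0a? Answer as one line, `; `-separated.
subi di, #4; psh ax; or sp, si; cpy cx, sp

+0x04: 84 ea ⇒ word 0xea84 (little)
  opcode bits[15:10]=0x3a: subi/RI
  [9:7] rd=5 = di
  [6:0] imm=4 = #4
+0x06: 00 70 ⇒ word 0x7000 (little)
  opcode bits[15:10]=0x1c: psh/R
  [9:7] rd=0 = ax
+0x08: c0 0b ⇒ word 0x0bc0 (little)
  opcode bits[15:10]=0x2: or/RR
  [9:7] rd=7 = sp
  [6:4] rs=4 = si
+0x0a: 70 11 ⇒ word 0x1170 (little)
  opcode bits[15:10]=0x4: cpy/RR
  [9:7] rd=2 = cx
  [6:4] rs=7 = sp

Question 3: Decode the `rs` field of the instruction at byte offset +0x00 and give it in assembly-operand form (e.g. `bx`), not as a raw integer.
[00] 70 41 → 0x4170
  top 6b → 0x10 → eor [RR]
  [9:7] rd=2 = cx
  [6:4] rs=7 = sp

sp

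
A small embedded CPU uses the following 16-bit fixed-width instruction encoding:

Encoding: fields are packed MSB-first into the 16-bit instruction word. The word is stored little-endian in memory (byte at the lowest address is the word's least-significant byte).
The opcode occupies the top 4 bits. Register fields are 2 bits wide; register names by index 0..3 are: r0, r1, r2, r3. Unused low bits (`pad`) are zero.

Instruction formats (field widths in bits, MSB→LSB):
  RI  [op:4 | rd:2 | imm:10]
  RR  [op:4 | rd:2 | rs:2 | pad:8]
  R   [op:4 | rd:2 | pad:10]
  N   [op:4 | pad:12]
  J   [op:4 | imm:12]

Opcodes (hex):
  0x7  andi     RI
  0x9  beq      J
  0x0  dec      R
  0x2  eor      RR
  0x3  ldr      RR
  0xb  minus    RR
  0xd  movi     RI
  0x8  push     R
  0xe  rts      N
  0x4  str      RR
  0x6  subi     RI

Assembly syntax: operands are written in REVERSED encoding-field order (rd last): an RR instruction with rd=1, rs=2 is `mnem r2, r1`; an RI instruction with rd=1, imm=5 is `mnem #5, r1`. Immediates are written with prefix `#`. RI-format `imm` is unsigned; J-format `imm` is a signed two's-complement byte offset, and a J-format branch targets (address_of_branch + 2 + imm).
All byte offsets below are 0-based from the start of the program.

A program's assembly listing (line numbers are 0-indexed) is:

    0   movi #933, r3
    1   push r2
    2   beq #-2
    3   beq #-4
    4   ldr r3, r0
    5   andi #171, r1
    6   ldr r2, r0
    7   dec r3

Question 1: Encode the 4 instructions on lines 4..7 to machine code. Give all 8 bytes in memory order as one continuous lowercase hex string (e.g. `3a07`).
4. ldr fields op=0x3:4|rd=0:2|rs=3:2|pad=0:8 → word 3300h → 00 33
5. andi fields op=0x7:4|rd=1:2|imm=171:10 → word 74abh → ab 74
6. ldr fields op=0x3:4|rd=0:2|rs=2:2|pad=0:8 → word 3200h → 00 32
7. dec fields op=0x0:4|rd=3:2|pad=0:10 → word 0c00h → 00 0c

0033ab740032000c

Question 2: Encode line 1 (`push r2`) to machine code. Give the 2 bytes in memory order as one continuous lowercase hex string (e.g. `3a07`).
0088

L1: push op=0x8:4|rd=2:2|pad=0:10 ⇒ 0x8800 ⇒ little 00 88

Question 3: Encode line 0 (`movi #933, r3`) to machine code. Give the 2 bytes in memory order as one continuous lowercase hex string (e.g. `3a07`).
0. movi fields op=0xd:4|rd=3:2|imm=933:10 → word dfa5h → a5 df

a5df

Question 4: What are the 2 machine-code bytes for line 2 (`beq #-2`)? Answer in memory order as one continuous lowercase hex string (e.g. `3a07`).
L2: beq op=0x9:4|imm=-2:12 ⇒ 0x9ffe ⇒ little fe 9f

fe9f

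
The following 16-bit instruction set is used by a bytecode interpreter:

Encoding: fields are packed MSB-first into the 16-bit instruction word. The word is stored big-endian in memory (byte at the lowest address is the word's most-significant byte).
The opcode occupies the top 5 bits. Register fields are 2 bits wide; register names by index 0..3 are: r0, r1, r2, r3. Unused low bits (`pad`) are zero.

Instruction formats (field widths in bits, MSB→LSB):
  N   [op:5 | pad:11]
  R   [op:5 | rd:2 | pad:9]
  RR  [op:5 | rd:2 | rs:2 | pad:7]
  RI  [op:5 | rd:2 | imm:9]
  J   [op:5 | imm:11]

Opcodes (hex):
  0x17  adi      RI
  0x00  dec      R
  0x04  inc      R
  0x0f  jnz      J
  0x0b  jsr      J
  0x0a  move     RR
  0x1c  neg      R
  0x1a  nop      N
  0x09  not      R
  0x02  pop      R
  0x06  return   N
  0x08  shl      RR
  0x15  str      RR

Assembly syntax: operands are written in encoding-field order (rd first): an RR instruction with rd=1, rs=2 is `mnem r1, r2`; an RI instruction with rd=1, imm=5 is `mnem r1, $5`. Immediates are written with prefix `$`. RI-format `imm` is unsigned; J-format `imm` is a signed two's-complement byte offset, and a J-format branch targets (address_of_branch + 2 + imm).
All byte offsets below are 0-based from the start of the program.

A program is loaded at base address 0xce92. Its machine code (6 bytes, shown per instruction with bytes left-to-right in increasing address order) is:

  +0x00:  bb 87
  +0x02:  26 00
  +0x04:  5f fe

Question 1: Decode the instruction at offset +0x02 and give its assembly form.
[02] 26 00 → 0x2600
  op=0x2600>>11=0x4 ⇒ inc (R)
  rd: (w>>9)&0x3=0x3 → r3

inc r3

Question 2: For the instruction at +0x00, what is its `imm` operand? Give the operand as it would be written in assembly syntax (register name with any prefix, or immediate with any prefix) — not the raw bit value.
$391

@+00  big-endian(bb 87) = 0xbb87
  op=0xbb87>>11=0x17 ⇒ adi (RI)
  rd@[10:9]=0x1 ⇒ r1
  imm@[8:0]=0x187 ⇒ $391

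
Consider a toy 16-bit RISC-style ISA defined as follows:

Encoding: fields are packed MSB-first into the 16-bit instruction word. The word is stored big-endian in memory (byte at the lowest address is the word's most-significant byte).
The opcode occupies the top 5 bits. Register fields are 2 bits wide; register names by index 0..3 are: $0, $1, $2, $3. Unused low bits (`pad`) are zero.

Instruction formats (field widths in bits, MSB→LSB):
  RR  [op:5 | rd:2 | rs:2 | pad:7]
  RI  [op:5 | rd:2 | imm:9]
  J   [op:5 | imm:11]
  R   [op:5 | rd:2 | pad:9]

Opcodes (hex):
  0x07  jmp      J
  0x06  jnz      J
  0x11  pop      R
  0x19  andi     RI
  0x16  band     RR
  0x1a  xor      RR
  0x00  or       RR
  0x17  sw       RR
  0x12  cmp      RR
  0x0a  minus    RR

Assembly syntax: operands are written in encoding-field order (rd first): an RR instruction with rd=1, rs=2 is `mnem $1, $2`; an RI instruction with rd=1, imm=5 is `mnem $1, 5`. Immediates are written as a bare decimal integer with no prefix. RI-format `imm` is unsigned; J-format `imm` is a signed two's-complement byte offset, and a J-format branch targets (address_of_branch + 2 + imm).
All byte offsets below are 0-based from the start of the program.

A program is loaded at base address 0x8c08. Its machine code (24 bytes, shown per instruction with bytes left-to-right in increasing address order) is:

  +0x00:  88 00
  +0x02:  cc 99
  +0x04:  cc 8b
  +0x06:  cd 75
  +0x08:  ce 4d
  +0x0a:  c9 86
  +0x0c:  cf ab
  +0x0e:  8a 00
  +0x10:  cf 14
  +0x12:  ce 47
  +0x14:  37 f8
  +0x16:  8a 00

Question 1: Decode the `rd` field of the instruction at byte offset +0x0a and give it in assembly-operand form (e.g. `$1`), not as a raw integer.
$0

@+0a  big-endian(c9 86) = 0xc986
  opcode bits[15:11]=0x19: andi/RI
  [10:9] rd=0 = $0
  [8:0] imm=390 = 390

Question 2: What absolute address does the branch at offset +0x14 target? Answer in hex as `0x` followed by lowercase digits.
0x8c16

[14] 37 f8 → 0x37f8
  op=0x37f8>>11=0x6 ⇒ jnz (J)
  imm: (w>>0)&0x7ff=0x7f8 (s11→-8) → -8
  target = base 0x8c08 + off 0x14 + 2 + imm -8 = 0x8c16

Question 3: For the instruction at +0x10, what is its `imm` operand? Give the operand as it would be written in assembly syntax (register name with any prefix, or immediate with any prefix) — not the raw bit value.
276

+0x10: cf 14 ⇒ word 0xcf14 (big)
  op=0xcf14>>11=0x19 ⇒ andi (RI)
  [10:9] rd=3 = $3
  [8:0] imm=276 = 276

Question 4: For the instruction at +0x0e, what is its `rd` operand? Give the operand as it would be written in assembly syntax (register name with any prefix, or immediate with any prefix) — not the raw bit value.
@+0e  big-endian(8a 00) = 0x8a00
  top 5b → 0x11 → pop [R]
  rd: (w>>9)&0x3=0x1 → $1

$1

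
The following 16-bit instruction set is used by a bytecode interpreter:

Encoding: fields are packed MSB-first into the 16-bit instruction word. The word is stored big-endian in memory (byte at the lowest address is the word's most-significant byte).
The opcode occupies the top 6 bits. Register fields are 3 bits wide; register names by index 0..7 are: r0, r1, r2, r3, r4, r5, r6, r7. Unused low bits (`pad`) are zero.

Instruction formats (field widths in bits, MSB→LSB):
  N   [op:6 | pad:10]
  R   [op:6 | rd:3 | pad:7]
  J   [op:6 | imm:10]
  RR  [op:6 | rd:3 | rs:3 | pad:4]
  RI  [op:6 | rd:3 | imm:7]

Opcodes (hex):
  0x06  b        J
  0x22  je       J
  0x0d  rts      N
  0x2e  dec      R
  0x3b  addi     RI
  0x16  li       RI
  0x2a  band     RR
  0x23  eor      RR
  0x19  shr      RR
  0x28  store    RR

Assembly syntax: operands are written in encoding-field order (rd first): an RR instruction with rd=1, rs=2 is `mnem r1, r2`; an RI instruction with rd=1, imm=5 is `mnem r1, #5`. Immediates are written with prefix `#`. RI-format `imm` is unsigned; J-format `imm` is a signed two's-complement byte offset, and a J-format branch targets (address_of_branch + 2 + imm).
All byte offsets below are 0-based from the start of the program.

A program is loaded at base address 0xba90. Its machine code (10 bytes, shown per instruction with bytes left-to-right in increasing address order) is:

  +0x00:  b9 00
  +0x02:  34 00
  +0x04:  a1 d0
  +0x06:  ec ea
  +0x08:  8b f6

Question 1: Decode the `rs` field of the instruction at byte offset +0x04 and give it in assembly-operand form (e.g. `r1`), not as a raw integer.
r5

@+04  big-endian(a1 d0) = 0xa1d0
  top 6b → 0x28 → store [RR]
  rd@[9:7]=0x3 ⇒ r3
  rs@[6:4]=0x5 ⇒ r5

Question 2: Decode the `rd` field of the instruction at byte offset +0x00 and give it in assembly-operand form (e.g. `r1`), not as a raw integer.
off 0x00: read b9 00 as big → 0xb900
  top 6b → 0x2e → dec [R]
  rd: (w>>7)&0x7=0x2 → r2

r2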